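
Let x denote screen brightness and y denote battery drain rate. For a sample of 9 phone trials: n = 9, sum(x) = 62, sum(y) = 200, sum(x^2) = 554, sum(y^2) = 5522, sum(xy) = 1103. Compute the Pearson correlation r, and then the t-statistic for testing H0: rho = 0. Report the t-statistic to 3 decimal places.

-2.938

Numerator: nΣxy − (Σx)(Σy) = 9·1103 − (62)(200) = -2473
Denominator: √[(nΣx²−(Σx)²)(nΣy²−(Σy)²)]
  nΣx²−(Σx)² = 9·554 − 3844 = 1142;  nΣy²−(Σy)² = 9·5522 − 40000 = 9698
  √(1142·9698) = √11075116 = 3327.9297
r = -2473 / 3327.9297 = -0.7431
t = r·√(n−2)/√(1−r²) = -0.7431·√7 / √(1−0.552198) = -1.966058 / 0.669180 = -2.938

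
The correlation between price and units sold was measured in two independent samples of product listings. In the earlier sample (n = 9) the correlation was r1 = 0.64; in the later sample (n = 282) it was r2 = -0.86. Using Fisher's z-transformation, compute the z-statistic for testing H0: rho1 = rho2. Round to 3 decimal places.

Fisher z-transforms: z1 = atanh(0.64) = 0.758174, z2 = atanh(-0.86) = -1.293345; difference d = 2.051519
Var(d) = 1/6 + 1/279 = 0.1666667 + 0.0035842 = 0.1702509
z = d/√Var(d) = 2.051519 / √0.1702509 = 2.051519 / 0.412615 = 4.972

4.972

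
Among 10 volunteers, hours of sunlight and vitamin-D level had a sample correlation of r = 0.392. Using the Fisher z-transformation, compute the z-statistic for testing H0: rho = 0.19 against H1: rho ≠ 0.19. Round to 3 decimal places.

z_r = atanh(0.392) = 0.414161,  z_0 = atanh(0.19) = 0.192337
SE = 1/√(n−3) = 1/√7 = 0.377964
z = (z_r − z_0)/SE = (0.414161 − 0.192337) / 0.377964 = 0.221824 / 0.377964 = 0.587

0.587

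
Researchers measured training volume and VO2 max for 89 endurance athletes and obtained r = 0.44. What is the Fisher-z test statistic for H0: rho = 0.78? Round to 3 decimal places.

Fisher z: atanh(0.44) = 0.472231, atanh(0.78) = 1.045371
z = (z_r − z_0)·√(n−3) = (0.472231 − 1.045371)·√86 = -0.573140 · 9.273618 = -5.315

-5.315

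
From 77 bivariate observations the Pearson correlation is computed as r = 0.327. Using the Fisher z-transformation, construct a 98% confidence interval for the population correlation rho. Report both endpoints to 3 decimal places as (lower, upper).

Fisher z: z_r = atanh(r) = ½·ln((1+0.327)/(1−0.327)) = 0.339465
SE(z) = 1/√(n−3) = 1/√74 = 0.116248
98% ⇒ z* = 2.326; margin = 2.326·0.116248 = 0.270393
CI on z-scale: (0.069072, 0.609858)
Back-transform: tanh(0.069072) = 0.068962, tanh(0.609858) = 0.544027

(0.069, 0.544)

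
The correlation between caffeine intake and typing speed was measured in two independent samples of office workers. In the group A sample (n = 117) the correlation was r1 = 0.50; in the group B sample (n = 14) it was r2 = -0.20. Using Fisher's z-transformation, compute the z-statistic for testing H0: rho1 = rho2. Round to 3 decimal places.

z1 = atanh(0.50) = 0.549306,  z2 = atanh(-0.20) = -0.202733
SE = √(1/(n1−3) + 1/(n2−3)) = √(1/114 + 1/11) = √(0.0087719 + 0.0909091) = √0.0996810 = 0.315723
z = (z1 − z2)/SE = (0.549306 − (-0.202733)) / 0.315723 = 0.752039 / 0.315723 = 2.382

2.382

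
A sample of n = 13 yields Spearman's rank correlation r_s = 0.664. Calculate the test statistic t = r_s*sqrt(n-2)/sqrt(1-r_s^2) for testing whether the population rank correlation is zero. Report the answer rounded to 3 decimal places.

2.945

1 − r_s² = 1 − 0.440896 = 0.559104;  √(1−r_s²) = 0.747733
√(n−2) = √11 = 3.316625
t = r_s·√(n−2)/√(1−r_s²) = 0.664 · 3.316625 / 0.747733 = 2.945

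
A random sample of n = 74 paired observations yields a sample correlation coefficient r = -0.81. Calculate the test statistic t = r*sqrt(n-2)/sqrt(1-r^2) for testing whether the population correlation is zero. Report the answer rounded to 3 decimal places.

-11.720

1 − r² = 1 − 0.6561 = 0.3439;  √(1−r²) = 0.586430
√(n−2) = √72 = 8.485281
t = r·√(n−2)/√(1−r²) = -0.81 · 8.485281 / 0.586430 = -11.720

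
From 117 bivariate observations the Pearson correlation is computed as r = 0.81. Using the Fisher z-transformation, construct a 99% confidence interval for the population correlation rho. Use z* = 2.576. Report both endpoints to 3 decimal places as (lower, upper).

z_r = atanh(0.81) = 1.127029;  SE = 1/√(n−3) = 1/√114 = 0.093659
z-limits: 1.127029 ± 2.576·0.093659 = 1.127029 ± 0.241266 = [0.885763, 1.368295]
ρ-limits: (tanh 0.885763, tanh 1.368295) = (0.709, 0.878)

(0.709, 0.878)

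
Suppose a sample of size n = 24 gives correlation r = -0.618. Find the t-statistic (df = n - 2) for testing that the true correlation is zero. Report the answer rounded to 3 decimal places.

-3.687

1 − r² = 1 − 0.381924 = 0.618076;  √(1−r²) = 0.786178
√(n−2) = √22 = 4.690416
t = r·√(n−2)/√(1−r²) = -0.618 · 4.690416 / 0.786178 = -3.687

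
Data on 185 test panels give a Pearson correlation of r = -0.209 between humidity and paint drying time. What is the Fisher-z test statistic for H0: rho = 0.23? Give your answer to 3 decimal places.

-6.021

z_r = atanh(-0.209) = -0.212125,  z_0 = atanh(0.23) = 0.234189
SE = 1/√(n−3) = 1/√182 = 0.074125
z = (z_r − z_0)/SE = (-0.212125 − 0.234189) / 0.074125 = -0.446314 / 0.074125 = -6.021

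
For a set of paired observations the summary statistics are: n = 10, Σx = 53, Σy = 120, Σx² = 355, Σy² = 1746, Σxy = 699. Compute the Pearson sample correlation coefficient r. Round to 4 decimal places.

0.4184

Numerator: nΣxy − (Σx)(Σy) = 10·699 − (53)(120) = 630
Denominator: √[(nΣx²−(Σx)²)(nΣy²−(Σy)²)]
  nΣx²−(Σx)² = 10·355 − 2809 = 741;  nΣy²−(Σy)² = 10·1746 − 14400 = 3060
  √(741·3060) = √2267460 = 1505.8088
r = 630 / 1505.8088 = 0.4184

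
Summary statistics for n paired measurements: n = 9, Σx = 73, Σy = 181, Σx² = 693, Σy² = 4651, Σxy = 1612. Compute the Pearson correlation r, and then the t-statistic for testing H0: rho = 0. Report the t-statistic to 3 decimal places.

S_xy = nΣxy − ΣxΣy = 9·1612 − 73·181 = 14508 − 13213 = 1295
S_xx = nΣx² − (Σx)² = 9·693 − 73² = 6237 − 5329 = 908
S_yy = nΣy² − (Σy)² = 9·4651 − 181² = 41859 − 32761 = 9098
r = S_xy / √(S_xx·S_yy) = 1295 / √(908·9098) = 1295 / √8260984 = 1295 / 2874.1928 = 0.4506
t = r·√(n−2)/√(1−r²) = 0.4506·√7 / √(1−0.203040) = 1.192176 / 0.892726 = 1.335

1.335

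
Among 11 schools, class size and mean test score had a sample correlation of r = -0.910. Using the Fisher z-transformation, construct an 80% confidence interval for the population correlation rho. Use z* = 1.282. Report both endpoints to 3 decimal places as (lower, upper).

Fisher z: z_r = atanh(r) = ½·ln((1+(-0.910))/(1−(-0.910))) = -1.527524
SE(z) = 1/√(n−3) = 1/√8 = 0.353553
80% ⇒ z* = 1.282; margin = 1.282·0.353553 = 0.453255
CI on z-scale: (-1.980779, -1.074269)
Back-transform: tanh(-1.980779) = -0.962644, tanh(-1.074269) = -0.791064

(-0.963, -0.791)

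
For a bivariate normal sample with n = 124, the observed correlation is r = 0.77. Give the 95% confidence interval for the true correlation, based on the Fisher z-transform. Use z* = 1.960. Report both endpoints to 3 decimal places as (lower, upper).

Fisher z: z_r = atanh(r) = ½·ln((1+0.77)/(1−0.77)) = 1.020328
SE(z) = 1/√(n−3) = 1/√121 = 0.090909
95% ⇒ z* = 1.960; margin = 1.960·0.090909 = 0.178182
CI on z-scale: (0.842146, 1.198510)
Back-transform: tanh(0.842146) = 0.686944, tanh(1.198510) = 0.833200

(0.687, 0.833)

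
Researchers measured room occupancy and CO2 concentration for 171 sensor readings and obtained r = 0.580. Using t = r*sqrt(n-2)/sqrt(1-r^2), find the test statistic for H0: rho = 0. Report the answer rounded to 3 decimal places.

9.256

1 − r² = 1 − 0.336400 = 0.663600;  √(1−r²) = 0.814616
√(n−2) = √169 = 13.000000
t = r·√(n−2)/√(1−r²) = 0.580 · 13.000000 / 0.814616 = 9.256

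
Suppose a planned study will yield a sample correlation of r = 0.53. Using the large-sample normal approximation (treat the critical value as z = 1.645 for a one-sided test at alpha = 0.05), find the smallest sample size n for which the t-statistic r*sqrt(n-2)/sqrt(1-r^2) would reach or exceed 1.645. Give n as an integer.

r√(n−2)/√(1−r²) ≥ 1.645  ⇔  n−2 ≥ (1.645)²·(1−r²)/r²
(1−r²)/r² = (1−0.2809)/0.2809 = 2.5600
n ≥ 2 + 2.706025·2.5600 = 2 + 6.9274 = 8.9274
⌈8.9274⌉ = 9

9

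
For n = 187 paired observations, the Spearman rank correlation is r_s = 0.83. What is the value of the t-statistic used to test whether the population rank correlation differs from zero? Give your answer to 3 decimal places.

1 − r_s² = 1 − 0.6889 = 0.3111;  √(1−r_s²) = 0.557763
√(n−2) = √185 = 13.601471
t = r_s·√(n−2)/√(1−r_s²) = 0.83 · 13.601471 / 0.557763 = 20.240

20.240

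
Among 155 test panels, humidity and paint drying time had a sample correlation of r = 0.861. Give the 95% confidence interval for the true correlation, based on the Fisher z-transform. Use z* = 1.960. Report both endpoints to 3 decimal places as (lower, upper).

(0.814, 0.897)

Fisher z: z_r = atanh(r) = ½·ln((1+0.861)/(1−0.861)) = 1.297198
SE(z) = 1/√(n−3) = 1/√152 = 0.081111
95% ⇒ z* = 1.960; margin = 1.960·0.081111 = 0.158978
CI on z-scale: (1.138220, 1.456176)
Back-transform: tanh(1.138220) = 0.813814, tanh(1.456176) = 0.896907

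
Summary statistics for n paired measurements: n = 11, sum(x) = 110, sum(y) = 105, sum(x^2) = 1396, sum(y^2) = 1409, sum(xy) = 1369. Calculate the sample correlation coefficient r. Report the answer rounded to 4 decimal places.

Numerator: nΣxy − (Σx)(Σy) = 11·1369 − (110)(105) = 3509
Denominator: √[(nΣx²−(Σx)²)(nΣy²−(Σy)²)]
  nΣx²−(Σx)² = 11·1396 − 12100 = 3256;  nΣy²−(Σy)² = 11·1409 − 11025 = 4474
  √(3256·4474) = √14567344 = 3816.7190
r = 3509 / 3816.7190 = 0.9194

0.9194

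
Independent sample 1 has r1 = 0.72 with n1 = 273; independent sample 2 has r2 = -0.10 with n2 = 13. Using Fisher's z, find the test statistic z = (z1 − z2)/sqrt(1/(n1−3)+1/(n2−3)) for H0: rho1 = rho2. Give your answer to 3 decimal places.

3.130

Fisher z-transforms: z1 = atanh(0.72) = 0.907645, z2 = atanh(-0.10) = -0.100335; difference d = 1.007980
Var(d) = 1/270 + 1/10 = 0.0037037 + 0.1000000 = 0.1037037
z = d/√Var(d) = 1.007980 / √0.1037037 = 1.007980 / 0.322031 = 3.130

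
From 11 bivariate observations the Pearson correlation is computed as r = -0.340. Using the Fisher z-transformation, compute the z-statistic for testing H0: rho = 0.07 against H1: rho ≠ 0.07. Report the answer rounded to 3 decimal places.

z_r = atanh(-0.340) = -0.354093,  z_0 = atanh(0.07) = 0.070115
SE = 1/√(n−3) = 1/√8 = 0.353553
z = (z_r − z_0)/SE = (-0.354093 − 0.070115) / 0.353553 = -0.424208 / 0.353553 = -1.200

-1.200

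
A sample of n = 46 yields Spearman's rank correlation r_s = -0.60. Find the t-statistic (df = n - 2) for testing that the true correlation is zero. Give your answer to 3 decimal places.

1 − r_s² = 1 − 0.3600 = 0.6400;  √(1−r_s²) = 0.800000
√(n−2) = √44 = 6.633250
t = r_s·√(n−2)/√(1−r_s²) = -0.60 · 6.633250 / 0.800000 = -4.975

-4.975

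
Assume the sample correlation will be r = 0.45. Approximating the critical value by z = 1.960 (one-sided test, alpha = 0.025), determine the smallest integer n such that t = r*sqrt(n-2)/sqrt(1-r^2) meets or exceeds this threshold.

Need r·√(n−2)/√(1−r²) ≥ 1.960
√(n−2) ≥ 1.960·√(1−0.2025) / 0.45 = 1.960·0.893029 / 0.45 = 3.8896
n−2 ≥ 15.1290  ⇒  n ≥ 17.1290
Smallest integer n = 18

18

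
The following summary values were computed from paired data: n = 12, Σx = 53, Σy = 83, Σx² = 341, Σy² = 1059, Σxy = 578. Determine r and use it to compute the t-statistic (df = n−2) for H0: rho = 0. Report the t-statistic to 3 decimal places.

7.907

Numerator: nΣxy − (Σx)(Σy) = 12·578 − (53)(83) = 2537
Denominator: √[(nΣx²−(Σx)²)(nΣy²−(Σy)²)]
  nΣx²−(Σx)² = 12·341 − 2809 = 1283;  nΣy²−(Σy)² = 12·1059 − 6889 = 5819
  √(1283·5819) = √7465777 = 2732.3574
r = 2537 / 2732.3574 = 0.9285
t = r·√(n−2)/√(1−r²) = 0.9285·√10 / √(1−0.862112) = 2.936175 / 0.371333 = 7.907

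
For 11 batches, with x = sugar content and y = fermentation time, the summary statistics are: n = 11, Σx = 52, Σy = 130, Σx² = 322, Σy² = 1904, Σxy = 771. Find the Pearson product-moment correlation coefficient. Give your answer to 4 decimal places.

0.9349

Numerator: nΣxy − (Σx)(Σy) = 11·771 − (52)(130) = 1721
Denominator: √[(nΣx²−(Σx)²)(nΣy²−(Σy)²)]
  nΣx²−(Σx)² = 11·322 − 2704 = 838;  nΣy²−(Σy)² = 11·1904 − 16900 = 4044
  √(838·4044) = √3388872 = 1840.8889
r = 1721 / 1840.8889 = 0.9349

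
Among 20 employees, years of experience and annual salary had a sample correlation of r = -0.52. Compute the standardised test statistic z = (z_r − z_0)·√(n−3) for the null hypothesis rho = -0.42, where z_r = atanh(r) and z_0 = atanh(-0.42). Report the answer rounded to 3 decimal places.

-0.530

Fisher z: atanh(-0.52) = -0.576340, atanh(-0.42) = -0.447692
z = (z_r − z_0)·√(n−3) = (-0.576340 − (-0.447692))·√17 = -0.128648 · 4.123106 = -0.530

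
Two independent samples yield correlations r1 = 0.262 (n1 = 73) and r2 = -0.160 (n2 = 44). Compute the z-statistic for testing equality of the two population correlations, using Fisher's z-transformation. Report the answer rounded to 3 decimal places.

Fisher z-transforms: z1 = atanh(0.262) = 0.268255, z2 = atanh(-0.160) = -0.161387; difference d = 0.429642
Var(d) = 1/70 + 1/41 = 0.0142857 + 0.0243902 = 0.0386759
z = d/√Var(d) = 0.429642 / √0.0386759 = 0.429642 / 0.196662 = 2.185

2.185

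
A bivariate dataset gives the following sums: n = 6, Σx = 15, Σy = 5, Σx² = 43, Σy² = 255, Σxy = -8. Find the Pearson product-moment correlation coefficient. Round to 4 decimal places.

-0.5519

Numerator: nΣxy − (Σx)(Σy) = 6·(-8) − (15)(5) = -123
Denominator: √[(nΣx²−(Σx)²)(nΣy²−(Σy)²)]
  nΣx²−(Σx)² = 6·43 − 225 = 33;  nΣy²−(Σy)² = 6·255 − 25 = 1505
  √(33·1505) = √49665 = 222.8565
r = -123 / 222.8565 = -0.5519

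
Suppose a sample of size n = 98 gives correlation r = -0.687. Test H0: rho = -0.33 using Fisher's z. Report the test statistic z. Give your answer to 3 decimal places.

-4.868

Fisher z: atanh(-0.687) = -0.842252, atanh(-0.33) = -0.342828
z = (z_r − z_0)·√(n−3) = (-0.842252 − (-0.342828))·√95 = -0.499424 · 9.746794 = -4.868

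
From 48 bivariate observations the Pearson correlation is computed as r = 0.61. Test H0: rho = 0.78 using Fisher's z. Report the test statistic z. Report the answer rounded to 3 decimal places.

-2.257

Fisher z: atanh(0.61) = 0.708921, atanh(0.78) = 1.045371
z = (z_r − z_0)·√(n−3) = (0.708921 − 1.045371)·√45 = -0.336450 · 6.708204 = -2.257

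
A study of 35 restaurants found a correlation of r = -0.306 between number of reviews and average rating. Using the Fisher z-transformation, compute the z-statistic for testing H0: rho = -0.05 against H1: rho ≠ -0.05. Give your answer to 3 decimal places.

-1.505

Fisher z: atanh(-0.306) = -0.316126, atanh(-0.05) = -0.050042
z = (z_r − z_0)·√(n−3) = (-0.316126 − (-0.050042))·√32 = -0.266084 · 5.656854 = -1.505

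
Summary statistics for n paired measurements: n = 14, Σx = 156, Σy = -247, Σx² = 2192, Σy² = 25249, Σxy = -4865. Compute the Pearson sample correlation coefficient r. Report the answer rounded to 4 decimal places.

S_xy = nΣxy − ΣxΣy = 14·(-4865) − 156·(-247) = -68110 − (-38532) = -29578
S_xx = nΣx² − (Σx)² = 14·2192 − 156² = 30688 − 24336 = 6352
S_yy = nΣy² − (Σy)² = 14·25249 − (-247)² = 353486 − 61009 = 292477
r = S_xy / √(S_xx·S_yy) = -29578 / √(6352·292477) = -29578 / √1857813904 = -29578 / 43102.3654 = -0.6862

-0.6862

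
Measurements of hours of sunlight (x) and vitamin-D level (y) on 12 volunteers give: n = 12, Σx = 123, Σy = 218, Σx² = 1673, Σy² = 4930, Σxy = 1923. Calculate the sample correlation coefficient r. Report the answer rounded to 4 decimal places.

-0.4927

S_xy = nΣxy − ΣxΣy = 12·1923 − 123·218 = 23076 − 26814 = -3738
S_xx = nΣx² − (Σx)² = 12·1673 − 123² = 20076 − 15129 = 4947
S_yy = nΣy² − (Σy)² = 12·4930 − 218² = 59160 − 47524 = 11636
r = S_xy / √(S_xx·S_yy) = -3738 / √(4947·11636) = -3738 / √57563292 = -3738 / 7587.0476 = -0.4927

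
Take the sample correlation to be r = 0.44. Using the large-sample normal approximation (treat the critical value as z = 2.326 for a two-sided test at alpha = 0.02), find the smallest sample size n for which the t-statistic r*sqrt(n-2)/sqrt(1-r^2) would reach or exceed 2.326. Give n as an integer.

25

r√(n−2)/√(1−r²) ≥ 2.326  ⇔  n−2 ≥ (2.326)²·(1−r²)/r²
(1−r²)/r² = (1−0.1936)/0.1936 = 4.1653
n ≥ 2 + 5.410276·4.1653 = 2 + 22.5354 = 24.5354
⌈24.5354⌉ = 25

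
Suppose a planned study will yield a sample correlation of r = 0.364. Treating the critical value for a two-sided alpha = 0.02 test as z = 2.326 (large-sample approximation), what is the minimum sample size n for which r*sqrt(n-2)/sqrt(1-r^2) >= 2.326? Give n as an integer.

38

r√(n−2)/√(1−r²) ≥ 2.326  ⇔  n−2 ≥ (2.326)²·(1−r²)/r²
(1−r²)/r² = (1−0.132496)/0.132496 = 6.5474
n ≥ 2 + 5.410276·6.5474 = 2 + 35.4232 = 37.4232
⌈37.4232⌉ = 38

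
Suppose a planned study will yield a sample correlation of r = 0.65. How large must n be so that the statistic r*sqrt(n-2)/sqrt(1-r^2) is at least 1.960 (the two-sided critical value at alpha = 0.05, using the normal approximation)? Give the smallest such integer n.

Need r·√(n−2)/√(1−r²) ≥ 1.960
√(n−2) ≥ 1.960·√(1−0.4225) / 0.65 = 1.960·0.759934 / 0.65 = 2.2915
n−2 ≥ 5.2510  ⇒  n ≥ 7.2510
Smallest integer n = 8

8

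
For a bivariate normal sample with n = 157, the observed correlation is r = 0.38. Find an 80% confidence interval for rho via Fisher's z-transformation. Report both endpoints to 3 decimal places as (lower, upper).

z_r = atanh(0.38) = 0.400060;  SE = 1/√(n−3) = 1/√154 = 0.080582
z-limits: 0.400060 ± 1.282·0.080582 = 0.400060 ± 0.103306 = [0.296754, 0.503366]
ρ-limits: (tanh 0.296754, tanh 0.503366) = (0.288, 0.465)

(0.288, 0.465)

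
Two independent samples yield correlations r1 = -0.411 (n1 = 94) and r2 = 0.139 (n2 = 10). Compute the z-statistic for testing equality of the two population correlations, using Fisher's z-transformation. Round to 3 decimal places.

Fisher z-transforms: z1 = atanh(-0.411) = -0.436814, z2 = atanh(0.139) = 0.139906; difference d = -0.576720
Var(d) = 1/91 + 1/7 = 0.0109890 + 0.1428571 = 0.1538461
z = d/√Var(d) = -0.576720 / √0.1538461 = -0.576720 / 0.392232 = -1.470

-1.470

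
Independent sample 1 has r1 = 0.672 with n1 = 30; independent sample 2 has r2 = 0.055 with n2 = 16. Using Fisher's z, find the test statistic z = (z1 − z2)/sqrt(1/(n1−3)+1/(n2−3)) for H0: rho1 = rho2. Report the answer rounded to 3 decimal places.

Fisher z-transforms: z1 = atanh(0.672) = 0.814381, z2 = atanh(0.055) = 0.055056; difference d = 0.759325
Var(d) = 1/27 + 1/13 = 0.0370370 + 0.0769231 = 0.1139601
z = d/√Var(d) = 0.759325 / √0.1139601 = 0.759325 / 0.337580 = 2.249

2.249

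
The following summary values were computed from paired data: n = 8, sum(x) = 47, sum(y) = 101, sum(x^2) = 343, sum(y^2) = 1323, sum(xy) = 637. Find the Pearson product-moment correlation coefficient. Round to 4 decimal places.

0.7710

Numerator: nΣxy − (Σx)(Σy) = 8·637 − (47)(101) = 349
Denominator: √[(nΣx²−(Σx)²)(nΣy²−(Σy)²)]
  nΣx²−(Σx)² = 8·343 − 2209 = 535;  nΣy²−(Σy)² = 8·1323 − 10201 = 383
  √(535·383) = √204905 = 452.6643
r = 349 / 452.6643 = 0.7710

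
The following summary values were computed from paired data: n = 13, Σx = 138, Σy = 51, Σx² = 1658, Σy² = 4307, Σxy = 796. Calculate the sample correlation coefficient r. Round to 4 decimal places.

Numerator: nΣxy − (Σx)(Σy) = 13·796 − (138)(51) = 3310
Denominator: √[(nΣx²−(Σx)²)(nΣy²−(Σy)²)]
  nΣx²−(Σx)² = 13·1658 − 19044 = 2510;  nΣy²−(Σy)² = 13·4307 − 2601 = 53390
  √(2510·53390) = √134008900 = 11576.2213
r = 3310 / 11576.2213 = 0.2859

0.2859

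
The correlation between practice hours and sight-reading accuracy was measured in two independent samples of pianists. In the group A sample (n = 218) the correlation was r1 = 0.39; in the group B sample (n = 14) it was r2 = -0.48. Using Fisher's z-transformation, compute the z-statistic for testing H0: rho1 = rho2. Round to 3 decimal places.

3.024

Fisher z-transforms: z1 = atanh(0.39) = 0.411800, z2 = atanh(-0.48) = -0.522984; difference d = 0.934784
Var(d) = 1/215 + 1/11 = 0.0046512 + 0.0909091 = 0.0955603
z = d/√Var(d) = 0.934784 / √0.0955603 = 0.934784 / 0.309128 = 3.024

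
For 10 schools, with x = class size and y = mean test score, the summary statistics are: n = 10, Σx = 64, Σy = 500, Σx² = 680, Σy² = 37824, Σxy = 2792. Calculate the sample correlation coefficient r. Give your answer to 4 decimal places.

-0.2191

S_xy = nΣxy − ΣxΣy = 10·2792 − 64·500 = 27920 − 32000 = -4080
S_xx = nΣx² − (Σx)² = 10·680 − 64² = 6800 − 4096 = 2704
S_yy = nΣy² − (Σy)² = 10·37824 − 500² = 378240 − 250000 = 128240
r = S_xy / √(S_xx·S_yy) = -4080 / √(2704·128240) = -4080 / √346760960 = -4080 / 18621.5187 = -0.2191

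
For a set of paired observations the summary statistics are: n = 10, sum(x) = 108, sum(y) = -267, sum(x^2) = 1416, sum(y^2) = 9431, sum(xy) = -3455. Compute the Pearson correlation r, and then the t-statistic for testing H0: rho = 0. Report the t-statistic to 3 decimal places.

-3.245

S_xy = nΣxy − ΣxΣy = 10·(-3455) − 108·(-267) = -34550 − (-28836) = -5714
S_xx = nΣx² − (Σx)² = 10·1416 − 108² = 14160 − 11664 = 2496
S_yy = nΣy² − (Σy)² = 10·9431 − (-267)² = 94310 − 71289 = 23021
r = S_xy / √(S_xx·S_yy) = -5714 / √(2496·23021) = -5714 / √57460416 = -5714 / 7580.2649 = -0.7538
t = r·√(n−2)/√(1−r²) = -0.7538·√8 / √(1−0.568214) = -2.132068 / 0.657104 = -3.245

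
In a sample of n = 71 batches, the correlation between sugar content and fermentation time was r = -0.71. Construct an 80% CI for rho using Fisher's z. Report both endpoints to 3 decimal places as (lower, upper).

(-0.779, -0.624)

z_r = atanh(-0.71) = -0.887184;  SE = 1/√(n−3) = 1/√68 = 0.121268
z-limits: -0.887184 ± 1.282·0.121268 = -0.887184 ± 0.155466 = [-1.042650, -0.731718]
ρ-limits: (tanh -1.042650, tanh -0.731718) = (-0.779, -0.624)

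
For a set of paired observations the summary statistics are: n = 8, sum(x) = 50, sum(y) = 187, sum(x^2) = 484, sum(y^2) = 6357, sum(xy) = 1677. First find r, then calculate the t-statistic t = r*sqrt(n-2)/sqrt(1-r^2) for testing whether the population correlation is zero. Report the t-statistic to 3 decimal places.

4.341

S_xy = nΣxy − ΣxΣy = 8·1677 − 50·187 = 13416 − 9350 = 4066
S_xx = nΣx² − (Σx)² = 8·484 − 50² = 3872 − 2500 = 1372
S_yy = nΣy² − (Σy)² = 8·6357 − 187² = 50856 − 34969 = 15887
r = S_xy / √(S_xx·S_yy) = 4066 / √(1372·15887) = 4066 / √21796964 = 4066 / 4668.7219 = 0.8709
t = r·√(n−2)/√(1−r²) = 0.8709·√6 / √(1−0.758467) = 2.133261 / 0.491460 = 4.341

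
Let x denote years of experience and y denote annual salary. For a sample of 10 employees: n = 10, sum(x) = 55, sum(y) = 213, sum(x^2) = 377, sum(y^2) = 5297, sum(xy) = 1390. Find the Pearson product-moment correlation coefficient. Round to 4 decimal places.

0.9182

Numerator: nΣxy − (Σx)(Σy) = 10·1390 − (55)(213) = 2185
Denominator: √[(nΣx²−(Σx)²)(nΣy²−(Σy)²)]
  nΣx²−(Σx)² = 10·377 − 3025 = 745;  nΣy²−(Σy)² = 10·5297 − 45369 = 7601
  √(745·7601) = √5662745 = 2379.6523
r = 2185 / 2379.6523 = 0.9182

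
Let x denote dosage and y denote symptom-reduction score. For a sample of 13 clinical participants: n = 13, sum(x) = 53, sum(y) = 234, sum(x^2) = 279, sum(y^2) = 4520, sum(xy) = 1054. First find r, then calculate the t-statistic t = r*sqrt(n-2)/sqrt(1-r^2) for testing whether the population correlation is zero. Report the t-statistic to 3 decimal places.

3.424

Numerator: nΣxy − (Σx)(Σy) = 13·1054 − (53)(234) = 1300
Denominator: √[(nΣx²−(Σx)²)(nΣy²−(Σy)²)]
  nΣx²−(Σx)² = 13·279 − 2809 = 818;  nΣy²−(Σy)² = 13·4520 − 54756 = 4004
  √(818·4004) = √3275272 = 1809.7713
r = 1300 / 1809.7713 = 0.7183
t = r·√(n−2)/√(1−r²) = 0.7183·√11 / √(1−0.515955) = 2.382332 / 0.695733 = 3.424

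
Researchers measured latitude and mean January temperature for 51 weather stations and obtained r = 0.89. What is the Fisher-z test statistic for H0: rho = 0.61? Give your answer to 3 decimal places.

4.940

z_r = atanh(0.89) = 1.421926,  z_0 = atanh(0.61) = 0.708921
SE = 1/√(n−3) = 1/√48 = 0.144338
z = (z_r − z_0)/SE = (1.421926 − 0.708921) / 0.144338 = 0.713005 / 0.144338 = 4.940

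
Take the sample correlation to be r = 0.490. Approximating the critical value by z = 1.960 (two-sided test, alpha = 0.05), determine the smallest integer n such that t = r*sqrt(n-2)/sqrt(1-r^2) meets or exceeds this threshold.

Need r·√(n−2)/√(1−r²) ≥ 1.960
√(n−2) ≥ 1.960·√(1−0.240100) / 0.490 = 1.960·0.871722 / 0.490 = 3.4869
n−2 ≥ 12.1585  ⇒  n ≥ 14.1585
Smallest integer n = 15

15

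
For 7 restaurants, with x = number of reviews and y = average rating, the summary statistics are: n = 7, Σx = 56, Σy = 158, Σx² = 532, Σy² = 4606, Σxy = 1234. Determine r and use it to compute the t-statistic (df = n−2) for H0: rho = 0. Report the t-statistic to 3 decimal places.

-0.228

Numerator: nΣxy − (Σx)(Σy) = 7·1234 − (56)(158) = -210
Denominator: √[(nΣx²−(Σx)²)(nΣy²−(Σy)²)]
  nΣx²−(Σx)² = 7·532 − 3136 = 588;  nΣy²−(Σy)² = 7·4606 − 24964 = 7278
  √(588·7278) = √4279464 = 2068.6865
r = -210 / 2068.6865 = -0.1015
t = r·√(n−2)/√(1−r²) = -0.1015·√5 / √(1−0.010302) = -0.226961 / 0.994836 = -0.228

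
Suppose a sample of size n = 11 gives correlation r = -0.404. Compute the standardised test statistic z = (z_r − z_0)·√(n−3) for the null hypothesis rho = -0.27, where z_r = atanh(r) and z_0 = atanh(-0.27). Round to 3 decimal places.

z_r = atanh(-0.404) = -0.428420,  z_0 = atanh(-0.27) = -0.276864
SE = 1/√(n−3) = 1/√8 = 0.353553
z = (z_r − z_0)/SE = (-0.428420 − (-0.276864)) / 0.353553 = -0.151556 / 0.353553 = -0.429

-0.429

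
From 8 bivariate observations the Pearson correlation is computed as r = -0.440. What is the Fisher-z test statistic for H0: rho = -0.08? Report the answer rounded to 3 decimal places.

-0.877

z_r = atanh(-0.440) = -0.472231,  z_0 = atanh(-0.08) = -0.080171
SE = 1/√(n−3) = 1/√5 = 0.447214
z = (z_r − z_0)/SE = (-0.472231 − (-0.080171)) / 0.447214 = -0.392060 / 0.447214 = -0.877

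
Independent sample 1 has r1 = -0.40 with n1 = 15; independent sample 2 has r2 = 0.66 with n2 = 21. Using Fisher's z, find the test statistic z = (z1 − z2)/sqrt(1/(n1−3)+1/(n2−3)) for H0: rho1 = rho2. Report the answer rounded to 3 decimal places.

-3.264

z1 = atanh(-0.40) = -0.423649,  z2 = atanh(0.66) = 0.792814
SE = √(1/(n1−3) + 1/(n2−3)) = √(1/12 + 1/18) = √(0.0833333 + 0.0555556) = √0.1388889 = 0.372678
z = (z1 − z2)/SE = (-0.423649 − 0.792814) / 0.372678 = -1.216463 / 0.372678 = -3.264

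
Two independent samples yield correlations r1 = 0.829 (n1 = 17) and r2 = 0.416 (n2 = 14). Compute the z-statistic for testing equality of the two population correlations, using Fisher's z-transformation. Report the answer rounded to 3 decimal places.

1.842

z1 = atanh(0.829) = 1.184931,  z2 = atanh(0.416) = 0.442845
SE = √(1/(n1−3) + 1/(n2−3)) = √(1/14 + 1/11) = √(0.0714286 + 0.0909091) = √0.1623377 = 0.402912
z = (z1 − z2)/SE = (1.184931 − 0.442845) / 0.402912 = 0.742086 / 0.402912 = 1.842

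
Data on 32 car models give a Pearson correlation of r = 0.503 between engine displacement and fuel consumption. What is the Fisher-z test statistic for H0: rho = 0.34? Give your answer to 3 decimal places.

1.073

z_r = atanh(0.503) = 0.553314,  z_0 = atanh(0.34) = 0.354093
SE = 1/√(n−3) = 1/√29 = 0.185695
z = (z_r − z_0)/SE = (0.553314 − 0.354093) / 0.185695 = 0.199221 / 0.185695 = 1.073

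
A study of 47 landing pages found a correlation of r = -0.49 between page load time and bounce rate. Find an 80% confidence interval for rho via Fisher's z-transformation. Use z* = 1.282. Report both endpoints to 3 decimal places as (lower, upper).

(-0.623, -0.330)

Fisher z: z_r = atanh(r) = ½·ln((1+(-0.49))/(1−(-0.49))) = -0.536060
SE(z) = 1/√(n−3) = 1/√44 = 0.150756
80% ⇒ z* = 1.282; margin = 1.282·0.150756 = 0.193269
CI on z-scale: (-0.729329, -0.342791)
Back-transform: tanh(-0.729329) = -0.622655, tanh(-0.342791) = -0.329967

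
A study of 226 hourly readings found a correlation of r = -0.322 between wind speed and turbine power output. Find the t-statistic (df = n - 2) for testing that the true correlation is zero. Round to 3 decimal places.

1 − r² = 1 − 0.103684 = 0.896316;  √(1−r²) = 0.946740
√(n−2) = √224 = 14.966630
t = r·√(n−2)/√(1−r²) = -0.322 · 14.966630 / 0.946740 = -5.090

-5.090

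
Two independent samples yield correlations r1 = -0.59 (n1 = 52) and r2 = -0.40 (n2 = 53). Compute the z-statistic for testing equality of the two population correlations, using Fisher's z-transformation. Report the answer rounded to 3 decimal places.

-1.264

z1 = atanh(-0.59) = -0.677666,  z2 = atanh(-0.40) = -0.423649
SE = √(1/(n1−3) + 1/(n2−3)) = √(1/49 + 1/50) = √(0.0204082 + 0.0200000) = √0.0404082 = 0.201018
z = (z1 − z2)/SE = (-0.677666 − (-0.423649)) / 0.201018 = -0.254017 / 0.201018 = -1.264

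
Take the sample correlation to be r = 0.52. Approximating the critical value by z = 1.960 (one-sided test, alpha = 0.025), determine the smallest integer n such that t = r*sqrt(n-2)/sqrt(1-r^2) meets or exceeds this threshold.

Need r·√(n−2)/√(1−r²) ≥ 1.960
√(n−2) ≥ 1.960·√(1−0.2704) / 0.52 = 1.960·0.854166 / 0.52 = 3.2195
n−2 ≥ 10.3652  ⇒  n ≥ 12.3652
Smallest integer n = 13

13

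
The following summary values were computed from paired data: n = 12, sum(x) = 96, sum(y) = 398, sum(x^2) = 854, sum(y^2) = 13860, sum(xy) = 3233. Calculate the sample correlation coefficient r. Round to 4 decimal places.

Numerator: nΣxy − (Σx)(Σy) = 12·3233 − (96)(398) = 588
Denominator: √[(nΣx²−(Σx)²)(nΣy²−(Σy)²)]
  nΣx²−(Σx)² = 12·854 − 9216 = 1032;  nΣy²−(Σy)² = 12·13860 − 158404 = 7916
  √(1032·7916) = √8169312 = 2858.2008
r = 588 / 2858.2008 = 0.2057

0.2057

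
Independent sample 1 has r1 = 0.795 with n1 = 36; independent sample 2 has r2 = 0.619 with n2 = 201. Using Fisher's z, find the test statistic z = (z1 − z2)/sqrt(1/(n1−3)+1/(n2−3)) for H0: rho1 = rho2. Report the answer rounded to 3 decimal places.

z1 = atanh(0.795) = 1.084875,  z2 = atanh(0.619) = 0.723382
SE = √(1/(n1−3) + 1/(n2−3)) = √(1/33 + 1/198) = √(0.0303030 + 0.0050505) = √0.0353535 = 0.188025
z = (z1 − z2)/SE = (1.084875 − 0.723382) / 0.188025 = 0.361493 / 0.188025 = 1.923

1.923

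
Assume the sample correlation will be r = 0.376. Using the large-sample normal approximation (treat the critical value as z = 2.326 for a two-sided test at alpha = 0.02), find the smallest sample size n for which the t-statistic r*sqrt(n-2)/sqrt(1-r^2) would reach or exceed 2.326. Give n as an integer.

Need r·√(n−2)/√(1−r²) ≥ 2.326
√(n−2) ≥ 2.326·√(1−0.141376) / 0.376 = 2.326·0.926620 / 0.376 = 5.7322
n−2 ≥ 32.8581  ⇒  n ≥ 34.8581
Smallest integer n = 35

35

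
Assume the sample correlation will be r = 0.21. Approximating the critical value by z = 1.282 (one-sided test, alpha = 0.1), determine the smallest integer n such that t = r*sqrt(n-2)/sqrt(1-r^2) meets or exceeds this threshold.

r√(n−2)/√(1−r²) ≥ 1.282  ⇔  n−2 ≥ (1.282)²·(1−r²)/r²
(1−r²)/r² = (1−0.0441)/0.0441 = 21.6757
n ≥ 2 + 1.643524·21.6757 = 2 + 35.6245 = 37.6245
⌈37.6245⌉ = 38

38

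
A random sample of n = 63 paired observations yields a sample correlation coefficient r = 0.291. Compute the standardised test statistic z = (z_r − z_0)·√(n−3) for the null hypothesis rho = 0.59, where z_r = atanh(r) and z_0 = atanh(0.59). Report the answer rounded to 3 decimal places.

z_r = atanh(0.291) = 0.299658,  z_0 = atanh(0.59) = 0.677666
SE = 1/√(n−3) = 1/√60 = 0.129099
z = (z_r − z_0)/SE = (0.299658 − 0.677666) / 0.129099 = -0.378008 / 0.129099 = -2.928

-2.928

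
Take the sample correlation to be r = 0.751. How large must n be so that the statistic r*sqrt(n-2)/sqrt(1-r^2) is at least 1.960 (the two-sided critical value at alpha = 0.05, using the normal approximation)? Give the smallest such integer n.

r√(n−2)/√(1−r²) ≥ 1.960  ⇔  n−2 ≥ (1.960)²·(1−r²)/r²
(1−r²)/r² = (1−0.564001)/0.564001 = 0.7730
n ≥ 2 + 3.8416·0.7730 = 2 + 2.9696 = 4.9696
⌈4.9696⌉ = 5

5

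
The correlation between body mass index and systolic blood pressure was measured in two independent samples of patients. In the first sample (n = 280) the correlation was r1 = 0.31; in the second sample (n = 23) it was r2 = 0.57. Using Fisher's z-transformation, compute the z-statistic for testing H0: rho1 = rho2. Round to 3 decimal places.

-1.412

z1 = atanh(0.31) = 0.320545,  z2 = atanh(0.57) = 0.647523
SE = √(1/(n1−3) + 1/(n2−3)) = √(1/277 + 1/20) = √(0.0036101 + 0.0500000) = √0.0536101 = 0.231539
z = (z1 − z2)/SE = (0.320545 − 0.647523) / 0.231539 = -0.326978 / 0.231539 = -1.412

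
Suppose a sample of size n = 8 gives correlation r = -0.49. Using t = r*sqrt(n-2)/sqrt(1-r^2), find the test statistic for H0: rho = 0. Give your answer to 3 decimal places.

1 − r² = 1 − 0.2401 = 0.7599;  √(1−r²) = 0.871722
√(n−2) = √6 = 2.449490
t = r·√(n−2)/√(1−r²) = -0.49 · 2.449490 / 0.871722 = -1.377

-1.377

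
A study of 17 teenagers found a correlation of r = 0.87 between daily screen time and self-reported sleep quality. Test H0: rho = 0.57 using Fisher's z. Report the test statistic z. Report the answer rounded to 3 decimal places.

2.565

Fisher z: atanh(0.87) = 1.333080, atanh(0.57) = 0.647523
z = (z_r − z_0)·√(n−3) = (1.333080 − 0.647523)·√14 = 0.685557 · 3.741657 = 2.565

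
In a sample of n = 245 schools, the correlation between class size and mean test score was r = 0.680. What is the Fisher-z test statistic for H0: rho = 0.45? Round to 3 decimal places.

5.358

z_r = atanh(0.680) = 0.829114,  z_0 = atanh(0.45) = 0.484700
SE = 1/√(n−3) = 1/√242 = 0.064282
z = (z_r − z_0)/SE = (0.829114 − 0.484700) / 0.064282 = 0.344414 / 0.064282 = 5.358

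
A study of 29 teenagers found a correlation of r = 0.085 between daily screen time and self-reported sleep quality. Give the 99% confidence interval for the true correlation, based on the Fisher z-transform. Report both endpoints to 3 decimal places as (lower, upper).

(-0.397, 0.530)

z_r = atanh(0.085) = 0.085206;  SE = 1/√(n−3) = 1/√26 = 0.196116
z-limits: 0.085206 ± 2.576·0.196116 = 0.085206 ± 0.505195 = [-0.419989, 0.590401]
ρ-limits: (tanh -0.419989, tanh 0.590401) = (-0.397, 0.530)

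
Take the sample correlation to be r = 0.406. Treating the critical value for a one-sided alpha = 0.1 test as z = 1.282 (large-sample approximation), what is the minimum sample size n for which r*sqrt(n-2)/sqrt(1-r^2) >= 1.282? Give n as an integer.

11

Need r·√(n−2)/√(1−r²) ≥ 1.282
√(n−2) ≥ 1.282·√(1−0.164836) / 0.406 = 1.282·0.913873 / 0.406 = 2.8857
n−2 ≥ 8.3273  ⇒  n ≥ 10.3273
Smallest integer n = 11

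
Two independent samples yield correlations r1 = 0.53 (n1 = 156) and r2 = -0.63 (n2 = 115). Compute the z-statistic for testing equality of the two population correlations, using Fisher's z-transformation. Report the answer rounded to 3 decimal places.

10.708

z1 = atanh(0.53) = 0.590145,  z2 = atanh(-0.63) = -0.741416
SE = √(1/(n1−3) + 1/(n2−3)) = √(1/153 + 1/112) = √(0.0065359 + 0.0089286) = √0.0154645 = 0.124356
z = (z1 − z2)/SE = (0.590145 − (-0.741416)) / 0.124356 = 1.331561 / 0.124356 = 10.708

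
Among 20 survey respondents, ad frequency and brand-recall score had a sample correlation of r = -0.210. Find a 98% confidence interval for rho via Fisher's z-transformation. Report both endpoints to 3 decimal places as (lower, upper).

(-0.651, 0.337)

z_r = atanh(-0.210) = -0.213171;  SE = 1/√(n−3) = 1/√17 = 0.242536
z-limits: -0.213171 ± 2.326·0.242536 = -0.213171 ± 0.564139 = [-0.777310, 0.350968]
ρ-limits: (tanh -0.777310, tanh 0.350968) = (-0.651, 0.337)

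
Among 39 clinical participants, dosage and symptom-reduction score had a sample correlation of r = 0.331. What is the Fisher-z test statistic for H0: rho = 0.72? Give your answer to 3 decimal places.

-3.382

Fisher z: atanh(0.331) = 0.343951, atanh(0.72) = 0.907645
z = (z_r − z_0)·√(n−3) = (0.343951 − 0.907645)·√36 = -0.563694 · 6.000000 = -3.382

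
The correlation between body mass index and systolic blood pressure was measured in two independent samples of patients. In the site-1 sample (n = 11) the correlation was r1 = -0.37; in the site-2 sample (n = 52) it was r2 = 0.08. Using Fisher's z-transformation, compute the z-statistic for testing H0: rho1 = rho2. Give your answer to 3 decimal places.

Fisher z-transforms: z1 = atanh(-0.37) = -0.388423, z2 = atanh(0.08) = 0.080171; difference d = -0.468594
Var(d) = 1/8 + 1/49 = 0.1250000 + 0.0204082 = 0.1454082
z = d/√Var(d) = -0.468594 / √0.1454082 = -0.468594 / 0.381324 = -1.229

-1.229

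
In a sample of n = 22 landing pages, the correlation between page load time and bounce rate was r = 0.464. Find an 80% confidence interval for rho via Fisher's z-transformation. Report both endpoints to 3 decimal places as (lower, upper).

(0.205, 0.662)

z_r = atanh(0.464) = 0.502397;  SE = 1/√(n−3) = 1/√19 = 0.229416
z-limits: 0.502397 ± 1.282·0.229416 = 0.502397 ± 0.294111 = [0.208286, 0.796508]
ρ-limits: (tanh 0.208286, tanh 0.796508) = (0.205, 0.662)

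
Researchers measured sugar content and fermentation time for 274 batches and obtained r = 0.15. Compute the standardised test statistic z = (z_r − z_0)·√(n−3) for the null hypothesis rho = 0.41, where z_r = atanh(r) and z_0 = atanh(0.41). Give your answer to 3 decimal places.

Fisher z: atanh(0.15) = 0.151140, atanh(0.41) = 0.435611
z = (z_r − z_0)·√(n−3) = (0.151140 − 0.435611)·√271 = -0.284471 · 16.462078 = -4.683

-4.683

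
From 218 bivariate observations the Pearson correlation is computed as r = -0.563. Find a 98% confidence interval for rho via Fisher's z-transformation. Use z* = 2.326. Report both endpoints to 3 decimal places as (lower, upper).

(-0.662, -0.445)

Fisher z: z_r = atanh(r) = ½·ln((1+(-0.563))/(1−(-0.563))) = -0.637215
SE(z) = 1/√(n−3) = 1/√215 = 0.068199
98% ⇒ z* = 2.326; margin = 2.326·0.068199 = 0.158631
CI on z-scale: (-0.795846, -0.478584)
Back-transform: tanh(-0.795846) = -0.661708, tanh(-0.478584) = -0.445109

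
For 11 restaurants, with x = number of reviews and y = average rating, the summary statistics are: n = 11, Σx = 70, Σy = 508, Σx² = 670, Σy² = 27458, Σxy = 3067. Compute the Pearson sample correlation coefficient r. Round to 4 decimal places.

-0.1749

Numerator: nΣxy − (Σx)(Σy) = 11·3067 − (70)(508) = -1823
Denominator: √[(nΣx²−(Σx)²)(nΣy²−(Σy)²)]
  nΣx²−(Σx)² = 11·670 − 4900 = 2470;  nΣy²−(Σy)² = 11·27458 − 258064 = 43974
  √(2470·43974) = √108615780 = 10421.8895
r = -1823 / 10421.8895 = -0.1749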